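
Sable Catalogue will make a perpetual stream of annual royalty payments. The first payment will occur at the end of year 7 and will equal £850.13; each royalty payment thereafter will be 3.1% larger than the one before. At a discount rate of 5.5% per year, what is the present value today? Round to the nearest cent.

Value at end of year 6: C₁ / (r − g) = £850.13 / (0.055 − 0.031) = £35,422.0833
Discount to today: PV = £35,422.0833 / (1 + 0.055)^6 = £35,422.0833 / 1.378843 = £25,689.72

£25689.72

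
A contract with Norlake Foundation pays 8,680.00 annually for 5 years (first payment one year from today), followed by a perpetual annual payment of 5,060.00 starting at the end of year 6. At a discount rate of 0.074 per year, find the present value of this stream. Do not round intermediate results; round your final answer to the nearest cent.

PV of 5-year annuity: 8,680.00 × [1 − (1+0.074)^−5] / 0.074 = 35211.76881
Perpetuity value at year 5: 5,060.00 / 0.074 = 68378.37838
PV of perpetuity: 68378.37838 / (1+0.074)^5 = 47851.70209
Total PV = 35211.76881 + 47851.70209 = 83063.47090

83063.47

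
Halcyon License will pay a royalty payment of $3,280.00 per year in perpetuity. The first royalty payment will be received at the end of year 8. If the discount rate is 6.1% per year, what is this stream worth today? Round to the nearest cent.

Value at end of year 7: C / r = $3,280.00 / 0.061 = $53,770.4918
Discount to today: PV = $53,770.4918 / (1 + 0.061)^7 = $53,770.4918 / 1.513588 = $35,525.18

$35525.18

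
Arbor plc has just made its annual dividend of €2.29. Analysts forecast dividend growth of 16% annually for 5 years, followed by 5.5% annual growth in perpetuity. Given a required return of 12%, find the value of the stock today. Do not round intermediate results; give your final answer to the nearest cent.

D_1 = 2.65640
D_2 = 3.08142
D_3 = 3.57445
D_4 = 4.14636
D_5 = 4.80978
Terminal value at year 5: TV = D_5×(1+g_2)/(r−g_2) = 5.07432/0.065 = 78.06647
P_0 = D_1/(1+r)^1 + D_2/(1+r)^2 + D_3/(1+r)^3 + D_4/(1+r)^4 + D_5/(1+r)^5 + TV/(1+r)^5
    = 2.37179 + 2.45649 + 2.54422 + 2.63509 + 2.72920 + 44.29701 = 57.03380

€57.03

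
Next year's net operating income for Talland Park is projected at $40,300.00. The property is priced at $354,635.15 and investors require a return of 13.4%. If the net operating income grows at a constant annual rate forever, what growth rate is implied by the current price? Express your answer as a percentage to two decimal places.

2.04%

P = D₁/(r−g) ⇒ g = r − D₁/P = 0.134 − $40,300.00/$354,635.15 = 0.020362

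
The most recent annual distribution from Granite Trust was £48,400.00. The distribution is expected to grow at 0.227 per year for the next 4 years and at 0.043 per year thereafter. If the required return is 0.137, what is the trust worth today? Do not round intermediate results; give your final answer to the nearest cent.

D_1 = 59386.80000
D_2 = 72867.60360
D_3 = 89408.54962
D_4 = 109704.29038
Terminal value at year 4: TV = D_4×(1+g_2)/(r−g_2) = 114421.57487/0.094 = 1217250.79645
P_0 = D_1/(1+r)^1 + D_2/(1+r)^2 + D_3/(1+r)^3 + D_4/(1+r)^4 + TV/(1+r)^4
    = 52231.13456 + 56365.52516 + 60827.17623 + 65641.99229 + 728346.78682 = 963412.61507

£963412.62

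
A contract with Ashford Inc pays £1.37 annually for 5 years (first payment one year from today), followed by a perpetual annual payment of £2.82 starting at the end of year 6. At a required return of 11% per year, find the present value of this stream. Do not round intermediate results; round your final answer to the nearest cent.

£20.28

PV of 5-year annuity: £1.37 × [1 − (1+0.11)^−5] / 0.11 = 5.06338
Perpetuity value at year 5: £2.82 / 0.11 = 25.63636
PV of perpetuity: 25.63636 / (1+0.11)^5 = 15.21393
Total PV = 5.06338 + 15.21393 = 20.27731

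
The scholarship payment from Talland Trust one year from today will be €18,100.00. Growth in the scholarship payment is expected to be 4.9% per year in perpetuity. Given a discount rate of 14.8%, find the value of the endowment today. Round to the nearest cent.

Growing perpetuity: P = D₁ / (r − g) = €18,100.0000 / (0.148 − 0.049) = €182,828.28

€182828.28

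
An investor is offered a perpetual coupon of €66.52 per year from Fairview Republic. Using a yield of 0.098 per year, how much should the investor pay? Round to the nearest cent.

Level perpetuity: PV = C / r = €66.52 / 0.098 = €678.78

€678.78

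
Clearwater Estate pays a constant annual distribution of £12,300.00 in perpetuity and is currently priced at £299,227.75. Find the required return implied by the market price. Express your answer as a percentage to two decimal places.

P = C/r ⇒ r = C/P = £12,300.00/£299,227.75 = 0.041106

4.11%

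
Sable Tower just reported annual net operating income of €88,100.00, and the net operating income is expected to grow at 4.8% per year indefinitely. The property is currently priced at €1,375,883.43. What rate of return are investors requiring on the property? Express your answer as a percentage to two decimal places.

11.51%

D₁ = €88,100.00 × 1.048 = €92,328.8000
P = D₁/(r − g) ⇒ r = D₁/P + g = €92,328.8000/€1,375,883.43 + 0.048 = 0.067105 + 0.048 = 0.115105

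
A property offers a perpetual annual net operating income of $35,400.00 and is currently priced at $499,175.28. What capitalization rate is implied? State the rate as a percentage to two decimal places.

P = C/r ⇒ r = C/P = $35,400.00/$499,175.28 = 0.070917

7.09%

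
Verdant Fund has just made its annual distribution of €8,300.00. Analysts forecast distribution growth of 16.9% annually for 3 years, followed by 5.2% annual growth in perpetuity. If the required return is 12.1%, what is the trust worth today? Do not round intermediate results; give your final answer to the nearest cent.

€170600.36

D_1 = 9702.70000
D_2 = 11342.45630
D_3 = 13259.33141
Terminal value at year 3: TV = D_3×(1+g_2)/(r−g_2) = 13948.81665/0.069 = 202156.76302
P_0 = D_1/(1+r)^1 + D_2/(1+r)^2 + D_3/(1+r)^3 + TV/(1+r)^3
    = 8655.39697 + 9026.01165 + 9412.49564 + 143506.45528 = 170600.35953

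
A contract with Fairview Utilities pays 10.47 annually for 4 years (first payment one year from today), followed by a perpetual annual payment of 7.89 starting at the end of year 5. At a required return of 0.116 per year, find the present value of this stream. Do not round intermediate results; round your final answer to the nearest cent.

PV of 4-year annuity: 10.47 × [1 − (1+0.116)^−4] / 0.116 = 32.07082
Perpetuity value at year 4: 7.89 / 0.116 = 68.01724
PV of perpetuity: 68.01724 / (1+0.116)^4 = 43.84926
Total PV = 32.07082 + 43.84926 = 75.92008

75.92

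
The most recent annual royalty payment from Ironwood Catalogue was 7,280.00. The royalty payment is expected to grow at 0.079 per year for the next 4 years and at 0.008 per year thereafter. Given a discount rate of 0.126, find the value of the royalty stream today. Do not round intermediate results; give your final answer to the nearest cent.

D_1 = 7855.12000
D_2 = 8475.67448
D_3 = 9145.25276
D_4 = 9867.72773
Terminal value at year 4: TV = D_4×(1+g_2)/(r−g_2) = 9946.66955/0.118 = 84293.80978
P_0 = D_1/(1+r)^1 + D_2/(1+r)^2 + D_3/(1+r)^3 + D_4/(1+r)^4 + TV/(1+r)^4
    = 6976.12789 + 6684.93960 + 6405.90571 + 6138.51888 + 52437.51722 = 78643.00930

78643.01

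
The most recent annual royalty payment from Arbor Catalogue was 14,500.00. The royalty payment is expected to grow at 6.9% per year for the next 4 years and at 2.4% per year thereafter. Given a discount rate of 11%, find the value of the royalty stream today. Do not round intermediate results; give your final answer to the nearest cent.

D_1 = 15500.50000
D_2 = 16570.03450
D_3 = 17713.36688
D_4 = 18935.58920
Terminal value at year 4: TV = D_4×(1+g_2)/(r−g_2) = 19390.04334/0.086 = 225465.62019
P_0 = D_1/(1+r)^1 + D_2/(1+r)^2 + D_3/(1+r)^3 + D_4/(1+r)^4 + TV/(1+r)^4
    = 13964.41441 + 13448.61172 + 12951.86120 + 12473.45912 + 148521.18762 = 201359.53407

201359.53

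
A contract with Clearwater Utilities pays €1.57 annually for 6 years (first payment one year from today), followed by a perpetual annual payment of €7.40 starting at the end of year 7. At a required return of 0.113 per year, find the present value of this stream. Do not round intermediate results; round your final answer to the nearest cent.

PV of 6-year annuity: €1.57 × [1 − (1+0.113)^−6] / 0.113 = 6.58494
Perpetuity value at year 6: €7.40 / 0.113 = 65.48673
PV of perpetuity: 65.48673 / (1+0.113)^6 = 34.44945
Total PV = 6.58494 + 34.44945 = 41.03439

€41.03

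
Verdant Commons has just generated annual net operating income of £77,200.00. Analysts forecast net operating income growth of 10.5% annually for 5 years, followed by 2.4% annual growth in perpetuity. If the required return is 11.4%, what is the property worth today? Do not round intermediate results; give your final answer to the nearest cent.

£1220196.33

D_1 = 85306.00000
D_2 = 94263.13000
D_3 = 104160.75865
D_4 = 115097.63831
D_5 = 127182.89033
Terminal value at year 5: TV = D_5×(1+g_2)/(r−g_2) = 130235.27970/0.09 = 1447058.66332
P_0 = D_1/(1+r)^1 + D_2/(1+r)^2 + D_3/(1+r)^3 + D_4/(1+r)^4 + D_5/(1+r)^5 + TV/(1+r)^5
    = 76576.30162 + 75957.64209 + 75343.98071 + 74735.27709 + 74131.49119 + 843451.63310 = 1220196.32580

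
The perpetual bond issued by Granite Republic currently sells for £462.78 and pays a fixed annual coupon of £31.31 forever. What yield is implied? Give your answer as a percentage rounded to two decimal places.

P = C/r ⇒ r = C/P = £31.31/£462.78 = 0.067656

6.77%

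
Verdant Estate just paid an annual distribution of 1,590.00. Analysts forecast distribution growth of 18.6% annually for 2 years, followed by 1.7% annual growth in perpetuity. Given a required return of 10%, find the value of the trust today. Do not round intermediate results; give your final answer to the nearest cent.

D_1 = 1885.74000
D_2 = 2236.48764
Terminal value at year 2: TV = D_2×(1+g_2)/(r−g_2) = 2274.50793/0.083 = 27403.71000
P_0 = D_1/(1+r)^1 + D_2/(1+r)^2 + TV/(1+r)^2
    = 1714.30909 + 1848.33689 + 22647.69421 = 26210.34020

26210.34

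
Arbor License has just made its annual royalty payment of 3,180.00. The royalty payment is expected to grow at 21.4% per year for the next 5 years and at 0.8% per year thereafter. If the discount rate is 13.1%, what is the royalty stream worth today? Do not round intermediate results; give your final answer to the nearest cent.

D_1 = 3860.52000
D_2 = 4686.67128
D_3 = 5689.61893
D_4 = 6907.19739
D_5 = 8385.33763
Terminal value at year 5: TV = D_5×(1+g_2)/(r−g_2) = 8452.42033/0.123 = 68718.86445
P_0 = D_1/(1+r)^1 + D_2/(1+r)^2 + D_3/(1+r)^3 + D_4/(1+r)^4 + D_5/(1+r)^5 + TV/(1+r)^5
    = 3413.36870 + 3663.86349 + 3932.74118 + 4221.35083 + 4531.14050 + 37133.24899 = 56895.71369

56895.71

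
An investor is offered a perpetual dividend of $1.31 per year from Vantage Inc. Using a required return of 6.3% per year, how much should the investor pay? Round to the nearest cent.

Level perpetuity: PV = C / r = $1.31 / 0.063 = $20.79

$20.79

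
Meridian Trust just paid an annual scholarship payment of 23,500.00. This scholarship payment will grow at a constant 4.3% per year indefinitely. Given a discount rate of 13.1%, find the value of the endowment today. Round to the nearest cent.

D₁ = D₀ × (1 + g) = 23,500.00 × 1.043 = 24,510.5000
Growing perpetuity: P = D₁ / (r − g) = 24,510.5000 / (0.131 − 0.043) = 278,528.41

278528.41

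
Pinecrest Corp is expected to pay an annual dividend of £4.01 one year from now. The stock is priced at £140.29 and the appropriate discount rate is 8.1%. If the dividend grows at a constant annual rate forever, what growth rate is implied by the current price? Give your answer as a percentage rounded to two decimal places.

5.24%

P = D₁/(r−g) ⇒ g = r − D₁/P = 0.081 − £4.01/£140.29 = 0.052416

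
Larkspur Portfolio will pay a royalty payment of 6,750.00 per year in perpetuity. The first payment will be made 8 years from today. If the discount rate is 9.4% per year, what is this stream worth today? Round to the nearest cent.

Value at end of year 7: C / r = 6,750.00 / 0.094 = 71,808.5106
Discount to today: PV = 71,808.5106 / (1 + 0.094)^7 = 71,808.5106 / 1.875518 = 38,287.29

38287.29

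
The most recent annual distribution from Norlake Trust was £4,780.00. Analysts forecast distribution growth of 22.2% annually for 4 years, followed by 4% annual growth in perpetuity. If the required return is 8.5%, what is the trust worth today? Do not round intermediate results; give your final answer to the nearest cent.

D_1 = 5841.16000
D_2 = 7137.89752
D_3 = 8722.51077
D_4 = 10658.90816
Terminal value at year 4: TV = D_4×(1+g_2)/(r−g_2) = 11085.26449/0.045 = 246339.21081
P_0 = D_1/(1+r)^1 + D_2/(1+r)^2 + D_3/(1+r)^3 + D_4/(1+r)^4 + TV/(1+r)^4
    = 5383.55760 + 6063.32478 + 6828.92432 + 7691.19403 + 177752.03973 = 203719.04047

£203719.04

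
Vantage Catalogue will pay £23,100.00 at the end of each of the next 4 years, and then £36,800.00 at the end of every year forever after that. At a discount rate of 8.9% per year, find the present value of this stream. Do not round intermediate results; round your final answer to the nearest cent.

£369001.39

PV of 4-year annuity: £23,100.00 × [1 − (1+0.089)^−4] / 0.089 = 75002.08959
Perpetuity value at year 4: £36,800.00 / 0.089 = 413483.14607
PV of perpetuity: 413483.14607 / (1+0.089)^4 = 293999.29772
Total PV = 75002.08959 + 293999.29772 = 369001.38731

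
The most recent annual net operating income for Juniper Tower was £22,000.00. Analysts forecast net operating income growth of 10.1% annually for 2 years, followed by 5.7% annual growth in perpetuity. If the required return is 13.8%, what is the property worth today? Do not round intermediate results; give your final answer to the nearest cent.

£310599.10

D_1 = 24222.00000
D_2 = 26668.42200
Terminal value at year 2: TV = D_2×(1+g_2)/(r−g_2) = 28188.52205/0.081 = 348006.44511
P_0 = D_1/(1+r)^1 + D_2/(1+r)^2 + TV/(1+r)^2
    = 21284.71002 + 20592.67639 + 268721.71533 = 310599.10174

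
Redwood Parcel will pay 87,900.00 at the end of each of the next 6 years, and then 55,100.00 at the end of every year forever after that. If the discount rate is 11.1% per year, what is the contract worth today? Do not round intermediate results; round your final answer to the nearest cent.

PV of 6-year annuity: 87,900.00 × [1 − (1+0.111)^−6] / 0.111 = 370795.47828
Perpetuity value at year 6: 55,100.00 / 0.111 = 496396.39640
PV of perpetuity: 496396.39640 / (1+0.111)^6 = 263963.73595
Total PV = 370795.47828 + 263963.73595 = 634759.21423

634759.21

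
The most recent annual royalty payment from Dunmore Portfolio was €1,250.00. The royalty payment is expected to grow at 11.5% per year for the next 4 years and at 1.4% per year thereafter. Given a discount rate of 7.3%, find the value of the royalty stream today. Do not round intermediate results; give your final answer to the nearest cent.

D_1 = 1393.75000
D_2 = 1554.03125
D_3 = 1732.74484
D_4 = 1932.01050
Terminal value at year 4: TV = D_4×(1+g_2)/(r−g_2) = 1959.05865/0.059 = 33204.38386
P_0 = D_1/(1+r)^1 + D_2/(1+r)^2 + D_3/(1+r)^3 + D_4/(1+r)^4 + TV/(1+r)^4
    = 1298.92824 + 1349.77166 + 1402.60521 + 1457.50682 + 25049.35445 = 30558.16637

€30558.17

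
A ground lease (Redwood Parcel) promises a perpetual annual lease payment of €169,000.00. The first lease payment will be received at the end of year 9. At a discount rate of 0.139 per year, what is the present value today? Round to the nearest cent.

€429222.14

Value at end of year 8: C / r = €169,000.00 / 0.139 = €1,215,827.3381
Discount to today: PV = €1,215,827.3381 / (1 + 0.139)^8 = €1,215,827.3381 / 2.832630 = €429,222.14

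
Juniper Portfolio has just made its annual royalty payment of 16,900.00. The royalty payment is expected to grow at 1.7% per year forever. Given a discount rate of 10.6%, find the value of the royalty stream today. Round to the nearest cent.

D₁ = D₀ × (1 + g) = 16,900.00 × 1.017 = 17,187.3000
Growing perpetuity: P = D₁ / (r − g) = 17,187.3000 / (0.106 − 0.017) = 193,115.73

193115.73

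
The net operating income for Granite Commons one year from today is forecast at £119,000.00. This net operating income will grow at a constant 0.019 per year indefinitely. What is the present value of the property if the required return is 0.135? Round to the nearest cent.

Growing perpetuity: P = D₁ / (r − g) = £119,000.0000 / (0.135 − 0.019) = £1,025,862.07

£1025862.07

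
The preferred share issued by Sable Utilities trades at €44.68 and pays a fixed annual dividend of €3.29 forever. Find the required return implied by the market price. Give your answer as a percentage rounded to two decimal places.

7.36%

P = C/r ⇒ r = C/P = €3.29/€44.68 = 0.073635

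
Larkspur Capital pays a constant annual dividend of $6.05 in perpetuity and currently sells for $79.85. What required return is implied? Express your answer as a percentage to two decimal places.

7.58%

P = C/r ⇒ r = C/P = $6.05/$79.85 = 0.075767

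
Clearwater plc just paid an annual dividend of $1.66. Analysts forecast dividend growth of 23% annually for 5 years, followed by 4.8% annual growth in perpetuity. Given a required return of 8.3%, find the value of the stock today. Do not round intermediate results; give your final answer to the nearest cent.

$106.28

D_1 = 2.04180
D_2 = 2.51141
D_3 = 3.08904
D_4 = 3.79952
D_5 = 4.67341
Terminal value at year 5: TV = D_5×(1+g_2)/(r−g_2) = 4.89773/0.035 = 139.93517
P_0 = D_1/(1+r)^1 + D_2/(1+r)^2 + D_3/(1+r)^3 + D_4/(1+r)^4 + D_5/(1+r)^5 + TV/(1+r)^5
    = 1.88532 + 2.14122 + 2.43186 + 2.76194 + 3.13683 + 93.92573 = 106.28291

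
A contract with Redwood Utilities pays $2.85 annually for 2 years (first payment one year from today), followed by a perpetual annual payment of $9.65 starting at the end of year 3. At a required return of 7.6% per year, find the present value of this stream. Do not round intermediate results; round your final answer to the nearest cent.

PV of 2-year annuity: $2.85 × [1 − (1+0.076)^−2] / 0.076 = 5.11031
Perpetuity value at year 2: $9.65 / 0.076 = 126.97368
PV of perpetuity: 126.97368 / (1+0.076)^2 = 109.67034
Total PV = 5.11031 + 109.67034 = 114.78065

$114.78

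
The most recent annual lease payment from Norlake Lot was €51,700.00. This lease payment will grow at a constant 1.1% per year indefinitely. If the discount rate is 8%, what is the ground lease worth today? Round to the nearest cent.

€757517.39

D₁ = D₀ × (1 + g) = €51,700.00 × 1.011 = €52,268.7000
Growing perpetuity: P = D₁ / (r − g) = €52,268.7000 / (0.08 − 0.011) = €757,517.39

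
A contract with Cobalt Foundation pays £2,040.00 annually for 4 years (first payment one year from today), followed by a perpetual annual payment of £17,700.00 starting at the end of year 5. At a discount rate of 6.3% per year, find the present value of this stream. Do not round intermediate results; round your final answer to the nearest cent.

£227059.52

PV of 4-year annuity: £2,040.00 × [1 − (1+0.063)^−4] / 0.063 = 7020.52548
Perpetuity value at year 4: £17,700.00 / 0.063 = 280952.38095
PV of perpetuity: 280952.38095 / (1+0.063)^4 = 220038.99810
Total PV = 7020.52548 + 220038.99810 = 227059.52358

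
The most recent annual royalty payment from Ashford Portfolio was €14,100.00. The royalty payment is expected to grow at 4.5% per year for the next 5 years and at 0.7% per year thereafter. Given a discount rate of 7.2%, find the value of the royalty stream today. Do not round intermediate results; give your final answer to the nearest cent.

D_1 = 14734.50000
D_2 = 15397.55250
D_3 = 16090.44236
D_4 = 16814.51227
D_5 = 17571.16532
Terminal value at year 5: TV = D_5×(1+g_2)/(r−g_2) = 17694.16348/0.065 = 272217.89966
P_0 = D_1/(1+r)^1 + D_2/(1+r)^2 + D_3/(1+r)^3 + D_4/(1+r)^4 + D_5/(1+r)^5 + TV/(1+r)^5
    = 13744.86940 + 13398.68333 + 13061.21649 + 12732.24928 + 12411.56763 + 192283.82468 = 257632.41082

€257632.41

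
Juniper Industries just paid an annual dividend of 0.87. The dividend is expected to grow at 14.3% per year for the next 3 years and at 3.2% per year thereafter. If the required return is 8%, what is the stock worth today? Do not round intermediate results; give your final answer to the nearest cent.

D_1 = 0.99441
D_2 = 1.13661
D_3 = 1.29915
Terminal value at year 3: TV = D_3×(1+g_2)/(r−g_2) = 1.34072/0.048 = 27.93164
P_0 = D_1/(1+r)^1 + D_2/(1+r)^2 + D_3/(1+r)^3 + TV/(1+r)^3
    = 0.92075 + 0.97446 + 1.03130 + 22.17303 = 25.09955

25.10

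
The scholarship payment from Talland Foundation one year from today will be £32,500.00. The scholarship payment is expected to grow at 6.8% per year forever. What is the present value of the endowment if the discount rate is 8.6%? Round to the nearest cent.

Growing perpetuity: P = D₁ / (r − g) = £32,500.0000 / (0.086 − 0.068) = £1,805,555.56

£1805555.56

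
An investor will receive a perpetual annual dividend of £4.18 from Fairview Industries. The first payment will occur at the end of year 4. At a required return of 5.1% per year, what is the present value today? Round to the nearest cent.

£70.60

Value at end of year 3: C / r = £4.18 / 0.051 = £81.9608
Discount to today: PV = £81.9608 / (1 + 0.051)^3 = £81.9608 / 1.160936 = £70.60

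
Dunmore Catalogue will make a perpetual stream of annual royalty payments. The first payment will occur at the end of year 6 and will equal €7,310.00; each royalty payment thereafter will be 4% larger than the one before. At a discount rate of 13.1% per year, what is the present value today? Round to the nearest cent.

Value at end of year 5: C₁ / (r − g) = €7,310.00 / (0.131 − 0.04) = €80,329.6703
Discount to today: PV = €80,329.6703 / (1 + 0.131)^5 = €80,329.6703 / 1.850602 = €43,407.32

€43407.32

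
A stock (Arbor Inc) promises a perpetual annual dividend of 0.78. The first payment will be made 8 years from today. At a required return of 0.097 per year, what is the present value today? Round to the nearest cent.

Value at end of year 7: C / r = 0.78 / 0.097 = 8.0412
Discount to today: PV = 8.0412 / (1 + 0.097)^7 = 8.0412 / 1.911817 = 4.21

4.21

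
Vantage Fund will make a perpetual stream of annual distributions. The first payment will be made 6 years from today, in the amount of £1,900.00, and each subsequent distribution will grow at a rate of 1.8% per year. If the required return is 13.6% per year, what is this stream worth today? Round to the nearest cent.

Value at end of year 5: C₁ / (r − g) = £1,900.00 / (0.136 − 0.018) = £16,101.6949
Discount to today: PV = £16,101.6949 / (1 + 0.136)^5 = £16,101.6949 / 1.891872 = £8,510.99

£8510.99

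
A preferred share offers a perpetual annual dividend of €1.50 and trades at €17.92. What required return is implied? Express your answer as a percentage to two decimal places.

P = C/r ⇒ r = C/P = €1.50/€17.92 = 0.083705

8.37%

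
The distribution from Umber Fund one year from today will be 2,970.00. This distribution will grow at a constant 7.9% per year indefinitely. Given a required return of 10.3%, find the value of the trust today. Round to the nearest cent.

123750.00

Growing perpetuity: P = D₁ / (r − g) = 2,970.0000 / (0.103 − 0.079) = 123,750.00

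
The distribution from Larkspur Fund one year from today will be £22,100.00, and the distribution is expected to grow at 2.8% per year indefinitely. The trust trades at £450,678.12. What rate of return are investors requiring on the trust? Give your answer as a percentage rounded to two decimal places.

P = D₁/(r − g) ⇒ r = D₁/P + g = £22,100.0000/£450,678.12 + 0.028 = 0.049037 + 0.028 = 0.077037

7.70%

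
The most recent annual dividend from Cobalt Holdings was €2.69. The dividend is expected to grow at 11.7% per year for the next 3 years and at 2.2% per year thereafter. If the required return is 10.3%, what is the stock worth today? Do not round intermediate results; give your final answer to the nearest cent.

€43.53

D_1 = 3.00473
D_2 = 3.35628
D_3 = 3.74897
Terminal value at year 3: TV = D_3×(1+g_2)/(r−g_2) = 3.83145/0.081 = 47.30180
P_0 = D_1/(1+r)^1 + D_2/(1+r)^2 + D_3/(1+r)^3 + TV/(1+r)^3
    = 2.72414 + 2.75872 + 2.79374 + 35.24935 = 43.52595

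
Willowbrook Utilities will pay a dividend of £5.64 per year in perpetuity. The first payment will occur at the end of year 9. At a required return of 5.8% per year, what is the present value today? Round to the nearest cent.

Value at end of year 8: C / r = £5.64 / 0.058 = £97.2414
Discount to today: PV = £97.2414 / (1 + 0.058)^8 = £97.2414 / 1.569948 = £61.94

£61.94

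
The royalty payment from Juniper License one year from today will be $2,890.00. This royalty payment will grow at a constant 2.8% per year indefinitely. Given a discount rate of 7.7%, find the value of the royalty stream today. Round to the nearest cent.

Growing perpetuity: P = D₁ / (r − g) = $2,890.0000 / (0.077 − 0.028) = $58,979.59

$58979.59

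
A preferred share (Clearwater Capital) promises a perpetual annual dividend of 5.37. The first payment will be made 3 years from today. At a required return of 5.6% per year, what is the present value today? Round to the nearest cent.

85.99

Value at end of year 2: C / r = 5.37 / 0.056 = 95.8929
Discount to today: PV = 95.8929 / (1 + 0.056)^2 = 95.8929 / 1.115136 = 85.99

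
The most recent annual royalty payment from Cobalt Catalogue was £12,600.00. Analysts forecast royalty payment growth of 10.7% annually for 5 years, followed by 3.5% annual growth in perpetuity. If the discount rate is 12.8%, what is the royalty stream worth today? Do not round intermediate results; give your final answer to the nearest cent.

£187217.44

D_1 = 13948.20000
D_2 = 15440.65740
D_3 = 17092.80774
D_4 = 18921.73817
D_5 = 20946.36415
Terminal value at year 5: TV = D_5×(1+g_2)/(r−g_2) = 21679.48690/0.093 = 233112.76236
P_0 = D_1/(1+r)^1 + D_2/(1+r)^2 + D_3/(1+r)^3 + D_4/(1+r)^4 + D_5/(1+r)^5 + TV/(1+r)^5
    = 12365.42553 + 12135.21814 + 11909.29653 + 11687.58090 + 11469.99296 + 127649.92163 = 187217.43569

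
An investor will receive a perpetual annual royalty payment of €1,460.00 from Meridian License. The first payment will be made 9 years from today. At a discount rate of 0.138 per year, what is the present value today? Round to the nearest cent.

Value at end of year 8: C / r = €1,460.00 / 0.138 = €10,579.7101
Discount to today: PV = €10,579.7101 / (1 + 0.138)^8 = €10,579.7101 / 2.812795 = €3,761.28

€3761.28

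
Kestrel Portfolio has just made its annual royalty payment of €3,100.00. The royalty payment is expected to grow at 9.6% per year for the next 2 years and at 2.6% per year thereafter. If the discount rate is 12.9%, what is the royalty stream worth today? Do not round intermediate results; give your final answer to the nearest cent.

D_1 = 3397.60000
D_2 = 3723.76960
Terminal value at year 2: TV = D_2×(1+g_2)/(r−g_2) = 3820.58761/0.103 = 37093.08359
P_0 = D_1/(1+r)^1 + D_2/(1+r)^2 + TV/(1+r)^2
    = 3009.38884 + 2921.42619 + 29100.80845 = 35031.62348

€35031.62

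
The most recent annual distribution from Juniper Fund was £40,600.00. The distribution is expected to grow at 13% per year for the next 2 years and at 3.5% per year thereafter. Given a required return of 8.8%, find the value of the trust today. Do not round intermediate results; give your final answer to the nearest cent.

D_1 = 45878.00000
D_2 = 51842.14000
Terminal value at year 2: TV = D_2×(1+g_2)/(r−g_2) = 53656.61490/0.053 = 1012388.96038
P_0 = D_1/(1+r)^1 + D_2/(1+r)^2 + TV/(1+r)^2
    = 42167.27941 + 43795.06042 + 855243.16100 = 941205.50083

£941205.50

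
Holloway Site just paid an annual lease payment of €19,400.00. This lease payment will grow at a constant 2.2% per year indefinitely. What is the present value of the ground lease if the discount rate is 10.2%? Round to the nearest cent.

€247835.00

D₁ = D₀ × (1 + g) = €19,400.00 × 1.022 = €19,826.8000
Growing perpetuity: P = D₁ / (r − g) = €19,826.8000 / (0.102 − 0.022) = €247,835.00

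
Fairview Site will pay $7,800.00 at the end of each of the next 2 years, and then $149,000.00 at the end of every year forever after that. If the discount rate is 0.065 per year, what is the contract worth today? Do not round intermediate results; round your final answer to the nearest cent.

$2035235.24

PV of 2-year annuity: $7,800.00 × [1 − (1+0.065)^−2] / 0.065 = 14200.88607
Perpetuity value at year 2: $149,000.00 / 0.065 = 2292307.69231
PV of perpetuity: 2292307.69231 / (1+0.065)^2 = 2021034.35589
Total PV = 14200.88607 + 2021034.35589 = 2035235.24196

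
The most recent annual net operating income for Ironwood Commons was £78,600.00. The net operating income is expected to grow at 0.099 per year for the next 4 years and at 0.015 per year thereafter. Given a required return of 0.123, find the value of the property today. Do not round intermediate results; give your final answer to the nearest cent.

D_1 = 86381.40000
D_2 = 94933.15860
D_3 = 104331.54130
D_4 = 114660.36389
Terminal value at year 4: TV = D_4×(1+g_2)/(r−g_2) = 116380.26935/0.108 = 1077595.08656
P_0 = D_1/(1+r)^1 + D_2/(1+r)^2 + D_3/(1+r)^3 + D_4/(1+r)^4 + TV/(1+r)^4
    = 76920.21371 + 75276.32669 + 73667.57171 + 72093.19796 + 677542.55490 = 975499.86498

£975499.86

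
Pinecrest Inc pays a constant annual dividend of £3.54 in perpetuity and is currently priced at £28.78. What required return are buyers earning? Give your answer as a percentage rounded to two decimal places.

P = C/r ⇒ r = C/P = £3.54/£28.78 = 0.123002

12.30%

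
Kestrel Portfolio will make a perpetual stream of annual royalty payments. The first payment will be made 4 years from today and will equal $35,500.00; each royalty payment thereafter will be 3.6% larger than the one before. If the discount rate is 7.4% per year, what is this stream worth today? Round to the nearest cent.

$754105.16

Value at end of year 3: C₁ / (r − g) = $35,500.00 / (0.074 − 0.036) = $934,210.5263
Discount to today: PV = $934,210.5263 / (1 + 0.074)^3 = $934,210.5263 / 1.238833 = $754,105.16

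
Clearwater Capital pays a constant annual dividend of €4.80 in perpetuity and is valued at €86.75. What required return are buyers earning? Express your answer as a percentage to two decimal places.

P = C/r ⇒ r = C/P = €4.80/€86.75 = 0.055331

5.53%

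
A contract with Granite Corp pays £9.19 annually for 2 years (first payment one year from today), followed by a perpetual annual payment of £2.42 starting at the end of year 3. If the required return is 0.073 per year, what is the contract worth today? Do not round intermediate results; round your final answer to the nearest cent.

PV of 2-year annuity: £9.19 × [1 − (1+0.073)^−2] / 0.073 = 16.54685
Perpetuity value at year 2: £2.42 / 0.073 = 33.15068
PV of perpetuity: 33.15068 / (1+0.073)^2 = 28.79341
Total PV = 16.54685 + 28.79341 = 45.34026

£45.34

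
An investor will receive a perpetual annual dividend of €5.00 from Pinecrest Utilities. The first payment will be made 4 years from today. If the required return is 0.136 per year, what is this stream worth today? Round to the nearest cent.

Value at end of year 3: C / r = €5.00 / 0.136 = €36.7647
Discount to today: PV = €36.7647 / (1 + 0.136)^3 = €36.7647 / 1.466003 = €25.08

€25.08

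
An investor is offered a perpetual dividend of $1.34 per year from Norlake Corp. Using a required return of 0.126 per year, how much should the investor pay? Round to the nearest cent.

Level perpetuity: PV = C / r = $1.34 / 0.126 = $10.63

$10.63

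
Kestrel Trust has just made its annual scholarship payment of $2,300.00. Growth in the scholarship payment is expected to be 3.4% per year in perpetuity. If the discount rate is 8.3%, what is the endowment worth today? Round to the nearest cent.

$48534.69

D₁ = D₀ × (1 + g) = $2,300.00 × 1.034 = $2,378.2000
Growing perpetuity: P = D₁ / (r − g) = $2,378.2000 / (0.083 − 0.034) = $48,534.69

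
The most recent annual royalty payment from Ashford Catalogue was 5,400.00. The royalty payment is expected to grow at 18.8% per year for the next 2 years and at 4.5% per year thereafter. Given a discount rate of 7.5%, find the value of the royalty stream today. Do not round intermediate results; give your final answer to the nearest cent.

D_1 = 6415.20000
D_2 = 7621.25760
Terminal value at year 2: TV = D_2×(1+g_2)/(r−g_2) = 7964.21419/0.03 = 265473.80640
P_0 = D_1/(1+r)^1 + D_2/(1+r)^2 + TV/(1+r)^2
    = 5967.62791 + 6594.92275 + 229723.14237 = 242285.69302

242285.69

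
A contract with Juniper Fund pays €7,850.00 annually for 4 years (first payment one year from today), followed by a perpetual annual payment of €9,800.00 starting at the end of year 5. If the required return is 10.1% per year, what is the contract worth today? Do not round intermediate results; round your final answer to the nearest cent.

PV of 4-year annuity: €7,850.00 × [1 − (1+0.101)^−4] / 0.101 = 24829.67400
Perpetuity value at year 4: €9,800.00 / 0.101 = 97029.70297
PV of perpetuity: 97029.70297 / (1+0.101)^4 = 66032.14817
Total PV = 24829.67400 + 66032.14817 = 90861.82217

€90861.82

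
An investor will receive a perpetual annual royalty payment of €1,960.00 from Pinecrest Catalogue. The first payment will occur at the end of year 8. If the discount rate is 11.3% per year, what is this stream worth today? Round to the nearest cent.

€8198.07

Value at end of year 7: C / r = €1,960.00 / 0.113 = €17,345.1327
Discount to today: PV = €17,345.1327 / (1 + 0.113)^7 = €17,345.1327 / 2.115759 = €8,198.07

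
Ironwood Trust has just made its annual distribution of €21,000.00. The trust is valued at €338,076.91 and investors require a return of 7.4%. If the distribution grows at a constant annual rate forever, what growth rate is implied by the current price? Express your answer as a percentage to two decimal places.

P = D₀(1+g)/(r−g) ⇒ P(r−g) = D₀(1+g) ⇒ g(P+D₀) = P·r − D₀
g = (P·r − D₀)/(P + D₀) = (€338,076.91×0.074 − €21,000.00) / (€338,076.91 + €21,000.00) = 0.011189

1.12%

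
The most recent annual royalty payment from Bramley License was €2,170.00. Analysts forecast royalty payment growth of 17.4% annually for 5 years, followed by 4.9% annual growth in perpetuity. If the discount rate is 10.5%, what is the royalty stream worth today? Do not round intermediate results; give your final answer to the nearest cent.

€68086.94

D_1 = 2547.58000
D_2 = 2990.85892
D_3 = 3511.26837
D_4 = 4122.22907
D_5 = 4839.49693
Terminal value at year 5: TV = D_5×(1+g_2)/(r−g_2) = 5076.63228/0.056 = 90654.14779
P_0 = D_1/(1+r)^1 + D_2/(1+r)^2 + D_3/(1+r)^3 + D_4/(1+r)^4 + D_5/(1+r)^5 + TV/(1+r)^5
    = 2305.50226 + 2449.46575 + 2602.41882 + 2764.92280 + 2937.57409 + 55027.05742 = 68086.94114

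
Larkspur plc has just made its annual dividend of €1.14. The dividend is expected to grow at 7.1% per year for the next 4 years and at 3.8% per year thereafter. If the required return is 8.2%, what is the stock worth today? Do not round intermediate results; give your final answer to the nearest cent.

D_1 = 1.22094
D_2 = 1.30763
D_3 = 1.40047
D_4 = 1.49990
Terminal value at year 4: TV = D_4×(1+g_2)/(r−g_2) = 1.55690/0.044 = 35.38404
P_0 = D_1/(1+r)^1 + D_2/(1+r)^2 + D_3/(1+r)^3 + D_4/(1+r)^4 + TV/(1+r)^4
    = 1.12841 + 1.11694 + 1.10558 + 1.09434 + 25.81656 = 30.26184

€30.26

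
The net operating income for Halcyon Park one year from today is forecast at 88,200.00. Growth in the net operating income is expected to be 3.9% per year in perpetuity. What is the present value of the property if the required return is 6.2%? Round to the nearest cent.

3834782.61

Growing perpetuity: P = D₁ / (r − g) = 88,200.0000 / (0.062 − 0.039) = 3,834,782.61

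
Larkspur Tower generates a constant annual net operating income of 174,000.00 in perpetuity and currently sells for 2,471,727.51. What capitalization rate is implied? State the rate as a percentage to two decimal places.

7.04%

P = C/r ⇒ r = C/P = 174,000.00/2,471,727.51 = 0.070396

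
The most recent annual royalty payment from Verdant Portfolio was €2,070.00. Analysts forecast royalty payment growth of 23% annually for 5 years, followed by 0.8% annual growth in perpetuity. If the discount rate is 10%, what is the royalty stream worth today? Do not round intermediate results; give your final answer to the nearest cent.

D_1 = 2546.10000
D_2 = 3131.70300
D_3 = 3851.99469
D_4 = 4737.95347
D_5 = 5827.68277
Terminal value at year 5: TV = D_5×(1+g_2)/(r−g_2) = 5874.30423/0.092 = 63851.13292
P_0 = D_1/(1+r)^1 + D_2/(1+r)^2 + D_3/(1+r)^3 + D_4/(1+r)^4 + D_5/(1+r)^5 + TV/(1+r)^5
    = 2314.63636 + 2588.18430 + 2894.06062 + 3236.08597 + 3618.53249 + 39646.52993 = 54298.02968

€54298.03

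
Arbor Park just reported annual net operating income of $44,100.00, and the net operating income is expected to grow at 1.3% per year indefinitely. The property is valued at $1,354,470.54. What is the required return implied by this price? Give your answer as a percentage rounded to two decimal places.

4.60%

D₁ = $44,100.00 × 1.013 = $44,673.3000
P = D₁/(r − g) ⇒ r = D₁/P + g = $44,673.3000/$1,354,470.54 + 0.013 = 0.032982 + 0.013 = 0.045982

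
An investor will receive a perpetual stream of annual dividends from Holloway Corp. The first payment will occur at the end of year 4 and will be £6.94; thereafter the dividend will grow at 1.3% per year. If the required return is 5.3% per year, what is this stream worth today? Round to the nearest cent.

Value at end of year 3: C₁ / (r − g) = £6.94 / (0.053 − 0.013) = £173.5000
Discount to today: PV = £173.5000 / (1 + 0.053)^3 = £173.5000 / 1.167576 = £148.60

£148.60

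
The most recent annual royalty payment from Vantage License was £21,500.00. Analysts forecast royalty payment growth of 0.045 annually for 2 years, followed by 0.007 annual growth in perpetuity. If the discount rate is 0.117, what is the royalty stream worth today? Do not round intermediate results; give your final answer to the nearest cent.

D_1 = 22467.50000
D_2 = 23478.53750
Terminal value at year 2: TV = D_2×(1+g_2)/(r−g_2) = 23642.88726/0.11 = 214935.33875
P_0 = D_1/(1+r)^1 + D_2/(1+r)^2 + TV/(1+r)^2
    = 20114.14503 + 18817.62002 + 172266.75778 = 211198.52283

£211198.52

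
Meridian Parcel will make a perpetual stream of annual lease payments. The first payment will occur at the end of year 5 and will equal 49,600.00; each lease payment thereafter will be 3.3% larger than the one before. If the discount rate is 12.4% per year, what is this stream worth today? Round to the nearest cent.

341487.68

Value at end of year 4: C₁ / (r − g) = 49,600.00 / (0.124 − 0.033) = 545,054.9451
Discount to today: PV = 545,054.9451 / (1 + 0.124)^4 = 545,054.9451 / 1.596119 = 341,487.68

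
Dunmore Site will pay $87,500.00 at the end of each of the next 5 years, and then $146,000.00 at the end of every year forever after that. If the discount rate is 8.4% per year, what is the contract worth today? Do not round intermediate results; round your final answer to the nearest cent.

$1506963.58

PV of 5-year annuity: $87,500.00 × [1 − (1+0.084)^−5] / 0.084 = 345709.74907
Perpetuity value at year 5: $146,000.00 / 0.084 = 1738095.23810
PV of perpetuity: 1738095.23810 / (1+0.084)^5 = 1161253.82822
Total PV = 345709.74907 + 1161253.82822 = 1506963.57729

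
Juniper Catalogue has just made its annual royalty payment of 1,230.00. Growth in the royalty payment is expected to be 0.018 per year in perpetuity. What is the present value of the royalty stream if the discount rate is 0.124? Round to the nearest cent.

D₁ = D₀ × (1 + g) = 1,230.00 × 1.018 = 1,252.1400
Growing perpetuity: P = D₁ / (r − g) = 1,252.1400 / (0.124 − 0.018) = 11,812.64

11812.64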